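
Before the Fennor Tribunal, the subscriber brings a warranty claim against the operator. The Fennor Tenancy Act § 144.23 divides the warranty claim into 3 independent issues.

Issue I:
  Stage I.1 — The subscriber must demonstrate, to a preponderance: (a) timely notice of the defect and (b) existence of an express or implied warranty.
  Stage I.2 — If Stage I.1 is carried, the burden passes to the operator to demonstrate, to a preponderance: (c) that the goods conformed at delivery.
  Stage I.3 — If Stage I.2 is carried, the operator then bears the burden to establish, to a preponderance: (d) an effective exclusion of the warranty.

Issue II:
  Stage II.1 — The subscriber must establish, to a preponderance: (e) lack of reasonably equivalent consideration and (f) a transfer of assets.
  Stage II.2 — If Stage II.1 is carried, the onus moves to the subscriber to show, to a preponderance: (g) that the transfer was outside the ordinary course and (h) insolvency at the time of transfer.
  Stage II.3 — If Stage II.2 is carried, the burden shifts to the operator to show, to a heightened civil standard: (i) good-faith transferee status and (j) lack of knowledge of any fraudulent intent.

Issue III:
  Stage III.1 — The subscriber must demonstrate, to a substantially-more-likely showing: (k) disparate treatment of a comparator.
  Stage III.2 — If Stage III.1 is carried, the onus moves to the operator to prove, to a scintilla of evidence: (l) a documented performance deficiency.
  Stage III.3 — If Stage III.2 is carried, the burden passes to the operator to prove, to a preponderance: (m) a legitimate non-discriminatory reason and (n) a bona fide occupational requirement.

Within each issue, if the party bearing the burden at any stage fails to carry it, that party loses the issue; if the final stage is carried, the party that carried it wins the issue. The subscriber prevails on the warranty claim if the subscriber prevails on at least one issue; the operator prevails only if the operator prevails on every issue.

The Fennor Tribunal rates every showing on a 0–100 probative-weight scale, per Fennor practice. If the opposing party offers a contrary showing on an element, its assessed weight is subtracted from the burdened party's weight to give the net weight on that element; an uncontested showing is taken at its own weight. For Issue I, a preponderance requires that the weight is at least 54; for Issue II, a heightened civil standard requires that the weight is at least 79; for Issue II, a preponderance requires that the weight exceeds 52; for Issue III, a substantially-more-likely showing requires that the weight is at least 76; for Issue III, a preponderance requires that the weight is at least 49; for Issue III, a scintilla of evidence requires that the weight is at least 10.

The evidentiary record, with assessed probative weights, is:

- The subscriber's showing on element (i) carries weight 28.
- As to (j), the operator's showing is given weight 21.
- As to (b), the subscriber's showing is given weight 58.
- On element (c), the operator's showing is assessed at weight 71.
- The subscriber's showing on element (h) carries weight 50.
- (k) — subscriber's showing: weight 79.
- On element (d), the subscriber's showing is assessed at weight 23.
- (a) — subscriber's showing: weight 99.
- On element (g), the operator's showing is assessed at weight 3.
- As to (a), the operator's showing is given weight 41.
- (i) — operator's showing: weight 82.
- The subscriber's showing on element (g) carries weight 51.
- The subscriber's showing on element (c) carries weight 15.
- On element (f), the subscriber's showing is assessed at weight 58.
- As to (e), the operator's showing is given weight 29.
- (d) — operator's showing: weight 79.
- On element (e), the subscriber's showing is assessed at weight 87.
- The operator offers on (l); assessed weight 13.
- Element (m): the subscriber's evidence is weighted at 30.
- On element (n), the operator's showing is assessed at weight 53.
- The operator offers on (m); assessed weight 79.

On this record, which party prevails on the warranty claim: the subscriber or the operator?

— Issue I —
Stage I.1 — burden on subscriber; standard: a preponderance (weight is at least 54).
    (a): 99 − 41 = 58 ≥ 54 [met]
    (b): 58 ≥ 54 [met]
  All elements met. The burden passes to the operator.
Stage I.2 — burden on operator; standard: a preponderance (weight is at least 54).
    (c): 71 − 15 = 56 ≥ 54 [met]
  Stage I.2 carried; the burden remains with the operator.
Stage I.3 — burden on operator; standard: a preponderance (weight is at least 54).
    (d): 79 − 23 = 56 ≥ 54 [met]
  The operator carries the last stage.
All stages carried — the operator prevails on this issue.
— Issue II —
Stage II.1 — burden on subscriber; standard: a preponderance (weight exceeds 52).
    (e): 87 − 29 = 58 > 52 [met]
    (f): 58 > 52 [met]
  Stage II.1 is satisfied; the subscriber continues to bear the burden.
Stage II.2 — burden on subscriber; standard: a preponderance (weight exceeds 52).
    (g): 51 − 3 = 48 ≤ 52 [not met]
    (h): 50 ≤ 52 [not met]
  Stage II.2 not carried; the subscriber fails its burden.
So the operator prevails on this issue.
— Issue III —
Stage III.1 — burden on subscriber; standard: a substantially-more-likely showing (weight is at least 76).
    (k): 79 ≥ 76 [met]
  Stage III.1 carried; the burden shifts to the operator.
Stage III.2 — burden on operator; standard: a scintilla of evidence (weight is at least 10).
    (l): 13 ≥ 10 [met]
  Stage III.2 carried; the burden remains with the operator.
Stage III.3 — burden on operator; standard: a preponderance (weight is at least 49).
    (m): 79 − 30 = 49 ≥ 49 [met]
    (n): 53 ≥ 49 [met]
  All elements met at the final stage.
All stages carried — the operator prevails on this issue.
Per-issue: Issue I → operator; Issue II → operator; Issue III → operator. The subscriber must prevail on at least one issue; overall, the operator prevails.

operator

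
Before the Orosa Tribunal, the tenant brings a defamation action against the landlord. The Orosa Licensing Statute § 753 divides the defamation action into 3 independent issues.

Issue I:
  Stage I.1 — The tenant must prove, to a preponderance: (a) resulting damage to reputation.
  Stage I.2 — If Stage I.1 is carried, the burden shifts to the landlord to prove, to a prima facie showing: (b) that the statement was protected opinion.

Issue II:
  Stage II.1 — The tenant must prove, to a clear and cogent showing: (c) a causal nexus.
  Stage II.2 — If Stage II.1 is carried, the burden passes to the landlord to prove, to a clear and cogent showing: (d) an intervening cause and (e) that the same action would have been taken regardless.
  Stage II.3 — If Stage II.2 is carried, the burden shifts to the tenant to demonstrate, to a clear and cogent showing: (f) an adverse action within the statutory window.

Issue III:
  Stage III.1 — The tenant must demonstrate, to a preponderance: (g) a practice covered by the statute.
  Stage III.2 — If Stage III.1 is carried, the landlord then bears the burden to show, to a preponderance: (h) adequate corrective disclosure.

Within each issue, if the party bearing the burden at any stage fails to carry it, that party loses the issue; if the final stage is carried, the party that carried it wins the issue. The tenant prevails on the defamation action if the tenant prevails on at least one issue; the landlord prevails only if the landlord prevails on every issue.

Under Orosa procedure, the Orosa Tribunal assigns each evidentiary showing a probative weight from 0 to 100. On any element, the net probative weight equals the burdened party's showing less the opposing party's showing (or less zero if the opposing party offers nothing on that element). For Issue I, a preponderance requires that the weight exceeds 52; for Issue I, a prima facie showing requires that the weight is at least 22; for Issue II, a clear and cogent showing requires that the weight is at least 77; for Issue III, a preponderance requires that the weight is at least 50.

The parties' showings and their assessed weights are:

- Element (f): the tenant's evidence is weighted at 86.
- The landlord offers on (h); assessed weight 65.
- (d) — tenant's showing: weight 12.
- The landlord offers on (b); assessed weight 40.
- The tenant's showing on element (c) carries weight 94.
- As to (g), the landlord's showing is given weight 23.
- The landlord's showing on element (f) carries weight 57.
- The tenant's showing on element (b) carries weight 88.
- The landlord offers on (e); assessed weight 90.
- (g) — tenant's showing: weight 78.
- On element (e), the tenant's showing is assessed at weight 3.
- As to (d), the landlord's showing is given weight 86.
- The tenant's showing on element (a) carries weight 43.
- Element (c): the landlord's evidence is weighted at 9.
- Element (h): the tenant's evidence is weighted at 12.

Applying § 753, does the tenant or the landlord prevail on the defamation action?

— Issue I —
At Stage I.1 the tenant must meet a preponderance (weight exceeds 52): on (a) the weight is 43, which does not exceed 52, so (a) does not meet the standard.
  Stage I.1 not carried; the tenant fails its burden.
So the landlord prevails on this issue.
— Issue II —
Stage II.1 (tenant, a clear and cogent showing, weight is at least 77): (c) net 94−9=85 ≥ 77 — meets.
  Stage II.1 is satisfied; the onus moves to the landlord.
Stage II.2 (landlord, a clear and cogent showing, weight is at least 77): (d) net 86−12=74 < 77 — fails; (e) net 90−3=87 ≥ 77 — meets.
  The landlord does not carry Stage II.2.
The analysis ends at Stage II.2; the tenant prevails on this issue.
— Issue III —
At Stage III.1 the tenant must meet a preponderance (weight is at least 50): on (g) the weight is 78 less the opposing 23 gives net 55, which does reach 50, so (g) meets the standard.
  The tenant carries Stage III.1; the landlord now bears the burden.
At Stage III.2 the landlord must meet a preponderance (weight is at least 50): on (h) the weight is 65 less the opposing 12 gives net 53, ≥ 50, so (h) meets the standard.
  All elements met at the final stage.
With every stage satisfied, the landlord prevails on this issue.
Per-issue: Issue I → landlord; Issue II → tenant; Issue III → landlord. The tenant must prevail on at least one issue; overall, the tenant prevails.

tenant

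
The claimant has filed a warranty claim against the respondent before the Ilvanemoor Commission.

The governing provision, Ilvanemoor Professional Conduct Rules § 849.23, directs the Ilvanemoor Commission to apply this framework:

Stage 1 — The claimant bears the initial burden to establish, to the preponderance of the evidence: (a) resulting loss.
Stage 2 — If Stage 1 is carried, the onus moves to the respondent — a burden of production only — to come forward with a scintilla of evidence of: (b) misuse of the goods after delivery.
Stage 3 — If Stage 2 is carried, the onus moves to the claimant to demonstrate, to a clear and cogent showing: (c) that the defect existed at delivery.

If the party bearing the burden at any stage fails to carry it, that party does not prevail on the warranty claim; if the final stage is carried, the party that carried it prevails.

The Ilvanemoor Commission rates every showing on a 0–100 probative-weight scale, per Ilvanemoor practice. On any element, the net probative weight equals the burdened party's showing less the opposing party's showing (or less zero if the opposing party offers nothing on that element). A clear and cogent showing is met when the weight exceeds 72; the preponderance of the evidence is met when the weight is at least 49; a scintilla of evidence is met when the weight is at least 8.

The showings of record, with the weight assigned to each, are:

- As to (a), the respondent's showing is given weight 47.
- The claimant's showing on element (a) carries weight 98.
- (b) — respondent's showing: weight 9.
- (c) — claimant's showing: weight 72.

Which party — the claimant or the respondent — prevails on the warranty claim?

respondent

Stage 1 — burden on claimant; standard: the preponderance of the evidence (weight is at least 49).
    (a): 98 − 47 = 51 ≥ 49 [met]
  All elements met. The burden passes to the respondent.
Stage 2 — burden on respondent; standard: a scintilla of evidence (weight is at least 8).
    (b): 9 ≥ 8 [met]
  The respondent carries Stage 2; the claimant now bears the burden.
Stage 3 — burden on claimant; standard: a clear and cogent showing (weight exceeds 72).
    (c): 72 ≤ 72 [not met]
  The claimant does not carry Stage 3.
The analysis ends at Stage 3; the respondent prevails.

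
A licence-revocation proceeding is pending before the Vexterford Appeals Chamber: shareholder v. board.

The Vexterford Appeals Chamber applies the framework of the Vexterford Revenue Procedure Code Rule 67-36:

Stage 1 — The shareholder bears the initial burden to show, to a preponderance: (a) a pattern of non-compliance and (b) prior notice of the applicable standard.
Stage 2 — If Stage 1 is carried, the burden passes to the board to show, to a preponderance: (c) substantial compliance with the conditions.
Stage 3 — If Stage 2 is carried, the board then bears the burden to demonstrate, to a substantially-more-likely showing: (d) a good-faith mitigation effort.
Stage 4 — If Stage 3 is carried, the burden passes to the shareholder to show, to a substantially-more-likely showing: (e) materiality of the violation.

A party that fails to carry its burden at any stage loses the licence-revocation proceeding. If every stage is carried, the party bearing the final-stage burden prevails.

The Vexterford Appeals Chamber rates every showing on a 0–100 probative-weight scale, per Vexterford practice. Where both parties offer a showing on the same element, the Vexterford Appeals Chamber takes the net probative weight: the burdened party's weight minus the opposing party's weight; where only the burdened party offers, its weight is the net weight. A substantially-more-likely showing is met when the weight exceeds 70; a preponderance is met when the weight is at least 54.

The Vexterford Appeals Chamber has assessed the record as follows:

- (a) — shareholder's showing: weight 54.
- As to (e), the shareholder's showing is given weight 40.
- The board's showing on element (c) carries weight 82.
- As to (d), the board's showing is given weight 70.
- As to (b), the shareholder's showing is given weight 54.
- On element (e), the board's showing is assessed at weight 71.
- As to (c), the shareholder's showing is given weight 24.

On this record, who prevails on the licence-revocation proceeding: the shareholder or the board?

Stage 1 — burden on shareholder; standard: a preponderance (weight is at least 54).
    (a): 54 ≥ 54 [met]
    (b): 54 ≥ 54 [met]
  Stage 1 is satisfied; the onus moves to the board.
Stage 2 — burden on board; standard: a preponderance (weight is at least 54).
    (c): 82 − 24 = 58 ≥ 54 [met]
  All elements met. The board retains the burden for Stage 3.
Stage 3 — burden on board; standard: a substantially-more-likely showing (weight exceeds 70).
    (d): 70 ≤ 70 [not met]
  Stage 3 not carried; the board fails its burden.
The shareholder prevails.

shareholder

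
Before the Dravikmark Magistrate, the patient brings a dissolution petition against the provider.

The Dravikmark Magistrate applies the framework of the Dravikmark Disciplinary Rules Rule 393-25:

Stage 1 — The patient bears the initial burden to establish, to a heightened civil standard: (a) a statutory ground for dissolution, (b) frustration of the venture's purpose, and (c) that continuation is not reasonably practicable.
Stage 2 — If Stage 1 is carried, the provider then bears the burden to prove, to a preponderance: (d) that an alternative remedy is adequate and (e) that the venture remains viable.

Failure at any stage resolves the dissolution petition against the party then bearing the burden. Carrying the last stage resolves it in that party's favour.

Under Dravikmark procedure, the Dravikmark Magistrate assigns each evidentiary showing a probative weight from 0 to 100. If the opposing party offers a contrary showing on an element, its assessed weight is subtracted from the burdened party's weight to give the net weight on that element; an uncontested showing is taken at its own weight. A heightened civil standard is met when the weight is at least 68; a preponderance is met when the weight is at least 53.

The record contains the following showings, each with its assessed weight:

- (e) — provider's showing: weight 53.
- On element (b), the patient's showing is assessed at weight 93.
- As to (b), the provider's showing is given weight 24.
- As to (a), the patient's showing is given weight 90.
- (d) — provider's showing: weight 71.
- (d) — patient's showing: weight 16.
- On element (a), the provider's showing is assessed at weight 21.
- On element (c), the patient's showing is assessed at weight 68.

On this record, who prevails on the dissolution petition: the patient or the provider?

provider

At Stage 1 the patient must meet a heightened civil standard (weight is at least 68): on (a) the weight is 90 less the opposing 21 gives net 69, ≥ 68, so (a) meets the standard; on (b) the weight is 93 less the opposing 24 gives net 69, ≥ 68, so (b) meets the standard; on (c) the weight is 68, which does reach 68, so (c) meets the standard.
  All elements met. The burden passes to the provider.
At Stage 2 the provider must meet a preponderance (weight is at least 53): on (d) the weight is 71 less the opposing 16 gives net 55, which does reach 53, so (d) meets the standard; on (e) the weight is 53, ≥ 53, so (e) meets the standard.
  The provider carries the last stage.
Every stage carried; the provider prevails.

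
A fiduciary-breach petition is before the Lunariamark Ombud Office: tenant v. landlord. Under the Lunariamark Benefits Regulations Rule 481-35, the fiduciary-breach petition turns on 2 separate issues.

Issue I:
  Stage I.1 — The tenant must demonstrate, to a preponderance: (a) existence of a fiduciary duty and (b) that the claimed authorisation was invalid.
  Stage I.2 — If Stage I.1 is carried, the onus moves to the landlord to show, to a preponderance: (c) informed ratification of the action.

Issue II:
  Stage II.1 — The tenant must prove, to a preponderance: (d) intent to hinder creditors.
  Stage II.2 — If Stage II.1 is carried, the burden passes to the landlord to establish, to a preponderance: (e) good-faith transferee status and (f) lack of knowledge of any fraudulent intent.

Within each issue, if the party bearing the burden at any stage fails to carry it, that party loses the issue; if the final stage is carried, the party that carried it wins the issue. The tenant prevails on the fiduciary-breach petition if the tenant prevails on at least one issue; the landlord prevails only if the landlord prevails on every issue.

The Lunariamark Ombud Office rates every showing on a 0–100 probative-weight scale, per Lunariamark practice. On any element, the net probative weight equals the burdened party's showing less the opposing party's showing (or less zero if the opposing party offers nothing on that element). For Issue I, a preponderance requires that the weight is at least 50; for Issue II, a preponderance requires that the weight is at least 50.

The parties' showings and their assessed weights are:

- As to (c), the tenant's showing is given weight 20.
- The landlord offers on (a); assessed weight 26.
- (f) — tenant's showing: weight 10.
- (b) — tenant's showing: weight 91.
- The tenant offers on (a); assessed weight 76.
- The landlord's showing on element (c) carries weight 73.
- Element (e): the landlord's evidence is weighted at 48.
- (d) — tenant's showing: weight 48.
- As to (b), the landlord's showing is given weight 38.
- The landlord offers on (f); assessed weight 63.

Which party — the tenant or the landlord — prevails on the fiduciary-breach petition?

— Issue I —
Stage I.1 (tenant, a preponderance, weight is at least 50): (a) net 76−26=50 ≥ 50 — meets; (b) net 91−38=53 ≥ 50 — meets.
  Stage I.1 carried; the burden shifts to the landlord.
Stage I.2 (landlord, a preponderance, weight is at least 50): (c) net 73−20=53 ≥ 50 — meets.
  The landlord carries the last stage.
All stages carried — the landlord prevails on this issue.
— Issue II —
Stage II.1 — burden on tenant; standard: a preponderance (weight is at least 50).
    (d): 48 < 50 [not met]
  Stage II.1 not carried; the tenant fails its burden.
The landlord prevails on this issue.
Per-issue: Issue I → landlord; Issue II → landlord. The tenant must prevail on at least one issue; overall, the landlord prevails.

landlord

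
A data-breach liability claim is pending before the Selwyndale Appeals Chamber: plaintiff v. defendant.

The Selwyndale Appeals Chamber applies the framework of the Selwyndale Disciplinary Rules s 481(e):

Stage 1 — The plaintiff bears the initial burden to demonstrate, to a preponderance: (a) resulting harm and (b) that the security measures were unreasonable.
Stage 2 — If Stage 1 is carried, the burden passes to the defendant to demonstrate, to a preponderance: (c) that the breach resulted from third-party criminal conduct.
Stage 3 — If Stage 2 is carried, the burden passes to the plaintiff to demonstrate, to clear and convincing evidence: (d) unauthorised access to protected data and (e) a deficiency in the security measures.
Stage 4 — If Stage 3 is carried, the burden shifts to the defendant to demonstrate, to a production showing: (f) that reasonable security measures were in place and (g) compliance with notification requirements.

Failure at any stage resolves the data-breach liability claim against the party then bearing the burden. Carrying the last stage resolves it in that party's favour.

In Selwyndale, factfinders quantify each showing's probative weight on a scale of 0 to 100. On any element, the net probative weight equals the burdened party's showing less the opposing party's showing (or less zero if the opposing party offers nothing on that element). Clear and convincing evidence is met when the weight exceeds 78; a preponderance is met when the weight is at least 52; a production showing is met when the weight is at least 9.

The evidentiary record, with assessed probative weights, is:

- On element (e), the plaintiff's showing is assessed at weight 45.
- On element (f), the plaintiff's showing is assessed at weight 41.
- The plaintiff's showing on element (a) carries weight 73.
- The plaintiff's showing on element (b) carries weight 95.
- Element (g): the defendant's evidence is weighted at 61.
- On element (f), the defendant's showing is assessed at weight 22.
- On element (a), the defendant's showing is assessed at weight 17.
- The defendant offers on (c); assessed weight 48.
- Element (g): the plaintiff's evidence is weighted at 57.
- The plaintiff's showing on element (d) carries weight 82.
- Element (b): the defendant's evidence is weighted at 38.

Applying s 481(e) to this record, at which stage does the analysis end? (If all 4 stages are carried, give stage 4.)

Stage 1 (plaintiff, a preponderance, weight is at least 52): (a) net 73−17=56 ≥ 52 — meets; (b) net 95−38=57 ≥ 52 — meets.
  The plaintiff carries Stage 1; the defendant now bears the burden.
Stage 2 (defendant, a preponderance, weight is at least 52): (c) 48 < 52 — fails.
  The defendant does not carry Stage 2.
So the plaintiff prevails.

stage 2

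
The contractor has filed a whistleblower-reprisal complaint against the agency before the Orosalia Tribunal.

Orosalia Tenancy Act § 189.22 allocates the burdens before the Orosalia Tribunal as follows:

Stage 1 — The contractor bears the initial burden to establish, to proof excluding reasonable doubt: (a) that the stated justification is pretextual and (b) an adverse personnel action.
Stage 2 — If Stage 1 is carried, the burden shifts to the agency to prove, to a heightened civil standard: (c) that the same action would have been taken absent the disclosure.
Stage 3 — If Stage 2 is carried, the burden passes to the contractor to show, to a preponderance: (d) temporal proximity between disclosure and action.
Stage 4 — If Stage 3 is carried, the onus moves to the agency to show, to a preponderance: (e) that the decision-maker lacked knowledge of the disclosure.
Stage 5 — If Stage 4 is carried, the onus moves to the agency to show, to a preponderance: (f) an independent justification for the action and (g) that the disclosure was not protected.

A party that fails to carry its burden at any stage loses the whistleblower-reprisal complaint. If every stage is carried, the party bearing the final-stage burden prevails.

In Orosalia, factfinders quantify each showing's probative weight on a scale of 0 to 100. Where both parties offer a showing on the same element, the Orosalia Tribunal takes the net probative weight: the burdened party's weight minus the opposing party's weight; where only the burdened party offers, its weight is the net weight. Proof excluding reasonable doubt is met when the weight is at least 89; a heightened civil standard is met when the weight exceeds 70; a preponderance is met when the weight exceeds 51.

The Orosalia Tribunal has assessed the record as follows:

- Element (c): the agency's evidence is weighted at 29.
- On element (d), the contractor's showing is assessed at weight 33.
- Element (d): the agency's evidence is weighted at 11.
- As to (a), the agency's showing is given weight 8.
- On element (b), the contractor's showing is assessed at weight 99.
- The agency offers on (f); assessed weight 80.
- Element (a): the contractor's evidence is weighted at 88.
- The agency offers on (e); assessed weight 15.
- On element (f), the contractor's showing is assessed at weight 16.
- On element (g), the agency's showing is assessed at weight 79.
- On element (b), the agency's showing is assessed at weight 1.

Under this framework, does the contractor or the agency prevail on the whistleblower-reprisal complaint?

agency

Stage 1 — burden on contractor; standard: proof excluding reasonable doubt (weight is at least 89).
    (a): 88 − 8 = 80 < 89 [not met]
    (b): 99 − 1 = 98 ≥ 89 [met]
  Stage 1 not carried; the contractor fails its burden.
So the agency prevails.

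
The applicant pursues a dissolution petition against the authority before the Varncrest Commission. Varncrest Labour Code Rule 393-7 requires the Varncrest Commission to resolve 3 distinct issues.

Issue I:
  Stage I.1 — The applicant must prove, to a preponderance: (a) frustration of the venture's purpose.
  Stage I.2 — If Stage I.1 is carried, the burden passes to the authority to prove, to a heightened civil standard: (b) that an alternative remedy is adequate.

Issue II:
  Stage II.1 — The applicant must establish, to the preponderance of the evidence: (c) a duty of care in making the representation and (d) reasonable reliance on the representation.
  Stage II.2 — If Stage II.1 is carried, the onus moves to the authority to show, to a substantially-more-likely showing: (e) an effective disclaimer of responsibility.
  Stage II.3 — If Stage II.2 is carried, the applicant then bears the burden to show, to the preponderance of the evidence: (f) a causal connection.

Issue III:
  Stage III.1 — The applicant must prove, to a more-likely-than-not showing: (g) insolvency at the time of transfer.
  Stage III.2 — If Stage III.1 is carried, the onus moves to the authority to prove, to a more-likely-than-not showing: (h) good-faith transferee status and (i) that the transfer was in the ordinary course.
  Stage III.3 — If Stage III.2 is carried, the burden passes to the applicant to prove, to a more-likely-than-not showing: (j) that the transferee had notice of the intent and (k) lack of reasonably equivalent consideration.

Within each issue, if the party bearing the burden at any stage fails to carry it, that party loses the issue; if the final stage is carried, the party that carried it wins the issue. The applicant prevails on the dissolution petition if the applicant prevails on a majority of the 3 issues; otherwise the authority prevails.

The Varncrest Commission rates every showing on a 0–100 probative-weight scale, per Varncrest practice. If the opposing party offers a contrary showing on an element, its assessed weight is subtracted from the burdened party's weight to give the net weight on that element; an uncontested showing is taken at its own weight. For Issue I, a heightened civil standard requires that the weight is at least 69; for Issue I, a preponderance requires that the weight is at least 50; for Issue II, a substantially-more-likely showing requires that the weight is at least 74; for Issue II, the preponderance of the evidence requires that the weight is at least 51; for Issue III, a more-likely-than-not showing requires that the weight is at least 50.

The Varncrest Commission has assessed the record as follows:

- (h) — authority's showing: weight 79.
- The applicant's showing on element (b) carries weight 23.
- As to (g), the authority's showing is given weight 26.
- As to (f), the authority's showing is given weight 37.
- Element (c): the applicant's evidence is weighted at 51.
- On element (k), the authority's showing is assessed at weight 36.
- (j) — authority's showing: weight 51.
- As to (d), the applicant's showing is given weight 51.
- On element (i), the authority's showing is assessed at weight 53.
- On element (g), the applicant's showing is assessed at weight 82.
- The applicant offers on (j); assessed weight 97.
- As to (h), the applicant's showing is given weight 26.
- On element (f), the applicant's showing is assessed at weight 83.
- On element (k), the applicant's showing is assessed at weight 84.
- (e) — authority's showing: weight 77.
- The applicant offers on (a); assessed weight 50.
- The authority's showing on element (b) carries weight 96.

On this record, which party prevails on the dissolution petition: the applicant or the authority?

— Issue I —
Stage I.1 — burden on applicant; standard: a preponderance (weight is at least 50).
    (a): 50 ≥ 50 [met]
  The applicant carries Stage I.1; the authority now bears the burden.
Stage I.2 — burden on authority; standard: a heightened civil standard (weight is at least 69).
    (b): 96 − 23 = 73 ≥ 69 [met]
  All elements met at the final stage.
All stages carried — the authority prevails on this issue.
— Issue II —
Stage II.1 (applicant, the preponderance of the evidence, weight is at least 51): (c) 51 ≥ 51 — meets; (d) 51 ≥ 51 — meets.
  All elements met. The burden passes to the authority.
Stage II.2 (authority, a substantially-more-likely showing, weight is at least 74): (e) 77 ≥ 74 — meets.
  Stage II.2 is satisfied; the onus moves to the applicant.
Stage II.3 (applicant, the preponderance of the evidence, weight is at least 51): (f) net 83−37=46 < 51 — fails.
  Stage II.3 not carried; the applicant fails its burden.
So the authority prevails on this issue.
— Issue III —
At Stage III.1 the applicant must meet a more-likely-than-not showing (weight is at least 50): on (g) the weight is 82 less the opposing 26 gives net 56, which does reach 50, so (g) meets the standard.
  All elements met. The burden passes to the authority.
At Stage III.2 the authority must meet a more-likely-than-not showing (weight is at least 50): on (h) the weight is 79 less the opposing 26 gives net 53, ≥ 50, so (h) meets the standard; on (i) the weight is 53, ≥ 50, so (i) meets the standard.
  All elements met. The burden passes to the applicant.
At Stage III.3 the applicant must meet a more-likely-than-not showing (weight is at least 50): on (j) the weight is 97 less the opposing 51 gives net 46, which does not reach 50, so (j) does not meet the standard; on (k) the weight is 84 less the opposing 36 gives net 48, which does not reach 50, so (k) does not meet the standard.
  The applicant does not carry Stage III.3.
So the authority prevails on this issue.
Per-issue: Issue I → authority; Issue II → authority; Issue III → authority. The applicant must prevail on a majority of issues; overall, the authority prevails.

authority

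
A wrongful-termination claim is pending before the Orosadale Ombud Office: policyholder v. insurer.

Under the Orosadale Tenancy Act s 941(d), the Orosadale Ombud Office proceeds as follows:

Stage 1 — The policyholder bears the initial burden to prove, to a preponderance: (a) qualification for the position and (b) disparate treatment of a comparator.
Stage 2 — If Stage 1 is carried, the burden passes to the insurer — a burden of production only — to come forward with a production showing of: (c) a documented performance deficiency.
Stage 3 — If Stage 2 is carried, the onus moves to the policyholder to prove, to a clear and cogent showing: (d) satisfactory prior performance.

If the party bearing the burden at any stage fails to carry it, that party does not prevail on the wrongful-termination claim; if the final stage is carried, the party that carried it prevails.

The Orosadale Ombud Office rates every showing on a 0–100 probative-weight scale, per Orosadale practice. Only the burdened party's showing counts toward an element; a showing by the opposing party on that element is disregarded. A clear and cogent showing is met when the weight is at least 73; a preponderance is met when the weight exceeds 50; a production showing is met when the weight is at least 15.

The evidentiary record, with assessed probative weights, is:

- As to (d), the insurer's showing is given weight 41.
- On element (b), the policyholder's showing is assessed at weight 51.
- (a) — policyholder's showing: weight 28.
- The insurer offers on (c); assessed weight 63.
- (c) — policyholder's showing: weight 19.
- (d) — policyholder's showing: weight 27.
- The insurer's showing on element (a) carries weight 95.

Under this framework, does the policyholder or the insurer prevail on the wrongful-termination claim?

Stage 1 — burden on policyholder; standard: a preponderance (weight exceeds 50).
    (a): 28 (insurer's 95 disregarded) ≤ 50 [not met]
    (b): 51 > 50 [met]
  The policyholder does not carry Stage 1.
The insurer prevails.

insurer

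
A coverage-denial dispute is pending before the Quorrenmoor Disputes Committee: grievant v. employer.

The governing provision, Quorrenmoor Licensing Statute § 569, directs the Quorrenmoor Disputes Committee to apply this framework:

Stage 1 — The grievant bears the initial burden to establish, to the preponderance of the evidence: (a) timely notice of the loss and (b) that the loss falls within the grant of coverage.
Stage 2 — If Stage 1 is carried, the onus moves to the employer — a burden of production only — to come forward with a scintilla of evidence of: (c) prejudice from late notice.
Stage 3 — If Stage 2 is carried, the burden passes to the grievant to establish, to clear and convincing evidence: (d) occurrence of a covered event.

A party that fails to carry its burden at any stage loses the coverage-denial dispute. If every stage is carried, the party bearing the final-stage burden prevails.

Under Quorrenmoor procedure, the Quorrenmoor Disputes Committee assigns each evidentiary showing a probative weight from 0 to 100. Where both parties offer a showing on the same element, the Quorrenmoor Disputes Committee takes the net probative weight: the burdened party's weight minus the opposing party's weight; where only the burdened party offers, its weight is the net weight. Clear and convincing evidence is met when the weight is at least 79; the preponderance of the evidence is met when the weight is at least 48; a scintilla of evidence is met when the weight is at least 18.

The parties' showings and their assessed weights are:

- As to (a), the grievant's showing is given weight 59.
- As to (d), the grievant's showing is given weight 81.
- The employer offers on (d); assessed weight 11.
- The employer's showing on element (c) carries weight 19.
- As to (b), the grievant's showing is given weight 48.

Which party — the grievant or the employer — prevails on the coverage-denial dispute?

Stage 1 (grievant, the preponderance of the evidence, weight is at least 48): (a) 59 ≥ 48 — meets; (b) 48 ≥ 48 — meets.
  All elements met. The burden passes to the employer.
Stage 2 (employer, a scintilla of evidence, weight is at least 18): (c) 19 ≥ 18 — meets.
  The employer carries Stage 2; the grievant now bears the burden.
Stage 3 (grievant, clear and convincing evidence, weight is at least 79): (d) net 81−11=70 < 79 — fails.
  The grievant does not carry Stage 3.
The analysis ends at Stage 3; the employer prevails.

employer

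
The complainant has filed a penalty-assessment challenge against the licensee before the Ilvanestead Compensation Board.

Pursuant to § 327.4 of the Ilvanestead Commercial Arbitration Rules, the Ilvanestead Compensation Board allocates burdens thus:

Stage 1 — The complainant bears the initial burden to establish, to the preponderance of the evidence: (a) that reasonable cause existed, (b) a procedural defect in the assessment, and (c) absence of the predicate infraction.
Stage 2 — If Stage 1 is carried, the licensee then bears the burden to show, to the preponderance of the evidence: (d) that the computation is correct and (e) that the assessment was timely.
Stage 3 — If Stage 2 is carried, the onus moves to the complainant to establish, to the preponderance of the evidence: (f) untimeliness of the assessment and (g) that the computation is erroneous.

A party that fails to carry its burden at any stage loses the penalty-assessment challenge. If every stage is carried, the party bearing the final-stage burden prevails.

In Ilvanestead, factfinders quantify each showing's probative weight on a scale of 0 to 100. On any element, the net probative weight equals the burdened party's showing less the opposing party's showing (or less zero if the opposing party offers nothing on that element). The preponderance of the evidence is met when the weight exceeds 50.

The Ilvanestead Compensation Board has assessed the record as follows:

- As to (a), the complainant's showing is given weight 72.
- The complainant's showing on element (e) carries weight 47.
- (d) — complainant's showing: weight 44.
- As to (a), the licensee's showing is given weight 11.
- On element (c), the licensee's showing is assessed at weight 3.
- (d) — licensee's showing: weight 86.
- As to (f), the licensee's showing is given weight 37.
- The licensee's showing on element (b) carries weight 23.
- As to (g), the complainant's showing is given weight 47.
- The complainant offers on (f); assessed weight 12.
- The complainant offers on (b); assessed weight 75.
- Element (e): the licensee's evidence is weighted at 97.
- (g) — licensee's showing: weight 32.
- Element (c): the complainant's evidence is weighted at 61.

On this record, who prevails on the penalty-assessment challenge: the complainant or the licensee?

complainant

Stage 1 — burden on complainant; standard: the preponderance of the evidence (weight exceeds 50).
    (a): 72 − 11 = 61 > 50 [met]
    (b): 75 − 23 = 52 > 50 [met]
    (c): 61 − 3 = 58 > 50 [met]
  Stage 1 carried; the burden shifts to the licensee.
Stage 2 — burden on licensee; standard: the preponderance of the evidence (weight exceeds 50).
    (d): 86 − 44 = 42 ≤ 50 [not met]
    (e): 97 − 47 = 50 ≤ 50 [not met]
  Stage 2 not carried; the licensee fails its burden.
So the complainant prevails.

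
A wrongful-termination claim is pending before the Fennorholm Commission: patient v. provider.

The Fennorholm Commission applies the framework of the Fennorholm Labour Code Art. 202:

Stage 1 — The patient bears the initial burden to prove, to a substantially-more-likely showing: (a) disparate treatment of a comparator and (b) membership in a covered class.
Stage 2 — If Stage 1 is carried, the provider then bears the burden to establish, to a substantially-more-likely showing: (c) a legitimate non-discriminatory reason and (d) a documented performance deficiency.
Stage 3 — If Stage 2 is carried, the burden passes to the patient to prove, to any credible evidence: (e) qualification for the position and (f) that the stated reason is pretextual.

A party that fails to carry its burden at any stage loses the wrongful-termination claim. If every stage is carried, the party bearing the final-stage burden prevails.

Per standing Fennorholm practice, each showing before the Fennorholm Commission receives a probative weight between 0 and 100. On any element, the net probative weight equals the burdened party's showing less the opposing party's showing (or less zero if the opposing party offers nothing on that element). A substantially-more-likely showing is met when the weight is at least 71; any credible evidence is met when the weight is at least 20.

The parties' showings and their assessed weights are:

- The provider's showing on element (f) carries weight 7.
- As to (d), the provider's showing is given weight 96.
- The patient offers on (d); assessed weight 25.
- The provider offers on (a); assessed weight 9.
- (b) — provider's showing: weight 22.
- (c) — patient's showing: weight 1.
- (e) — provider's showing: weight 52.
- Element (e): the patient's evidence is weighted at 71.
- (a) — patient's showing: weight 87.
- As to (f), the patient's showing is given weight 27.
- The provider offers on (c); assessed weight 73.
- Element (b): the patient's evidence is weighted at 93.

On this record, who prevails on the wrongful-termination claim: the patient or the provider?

Stage 1 — burden on patient; standard: a substantially-more-likely showing (weight is at least 71).
    (a): 87 − 9 = 78 ≥ 71 [met]
    (b): 93 − 22 = 71 ≥ 71 [met]
  All elements met. The burden passes to the provider.
Stage 2 — burden on provider; standard: a substantially-more-likely showing (weight is at least 71).
    (c): 73 − 1 = 72 ≥ 71 [met]
    (d): 96 − 25 = 71 ≥ 71 [met]
  Stage 2 is satisfied; the onus moves to the patient.
Stage 3 — burden on patient; standard: any credible evidence (weight is at least 20).
    (e): 71 − 52 = 19 < 20 [not met]
    (f): 27 − 7 = 20 ≥ 20 [met]
  The patient does not carry Stage 3.
The analysis ends at Stage 3; the provider prevails.

provider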